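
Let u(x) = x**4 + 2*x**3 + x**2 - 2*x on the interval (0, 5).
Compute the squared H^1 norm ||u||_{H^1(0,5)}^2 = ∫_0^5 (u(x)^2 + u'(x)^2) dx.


||u||_{H^1}^2 = 102169045/126

The H^1 norm (squared) on an interval (0, L) is
  ||u||_{H^1}^2 = ∫_0^L u(x)^2 dx + ∫_0^L u'(x)^2 dx.
Compute u'(x) = 4*x**3 + 6*x**2 + 2*x - 2.
Then u(x)^2 = x**8 + 4*x**7 + 6*x**6 - 7*x**4 - 4*x**3 + 4*x**2 and u'(x)^2 = 16*x**6 + 48*x**5 + 52*x**4 + 8*x**3 - 20*x**2 - 8*x + 4.
Integrate each monomial from 0 to 5 using ∫_0^5 c·x^n dx = c·5^(n+1)/(n+1):
  ∫_0^5 u(x)^2 dx = ∫_0^5 (x^8 + 4*x^7 + 6*x^6 - 7*x^4 - 4*x^3 + 4*x^2) dx. Term by term:
    ∫_0^5 x^8 dx = 1953125/9;  ∫_0^5 4*x^7 dx = 390625/2;  ∫_0^5 6*x^6 dx = 468750/7;
    ∫_0^5 -7*x^4 dx = -4375;  ∫_0^5 -4*x^3 dx = -625;  ∫_0^5 4*x^2 dx = 500/3.
  Sum: 1953125/9 + 390625/2 + 468750/7 − 4375 − 625 + 500/3 = 59781625/126.
  ∫_0^5 u'(x)^2 dx = ∫_0^5 (16*x^6 + 48*x^5 + 52*x^4 + 8*x^3 - 20*x^2 - 8*x + 4) dx. Term by term:
    ∫_0^5 16*x^6 dx = 1250000/7;  ∫_0^5 48*x^5 dx = 125000;  ∫_0^5 52*x^4 dx = 32500;
    ∫_0^5 8*x^3 dx = 1250;  ∫_0^5 -20*x^2 dx = -2500/3;  ∫_0^5 -8*x dx = -100;
    ∫_0^5 4 dx = 20.
  Sum: 1250000/7 + 125000 + 32500 + 1250 − 2500/3 − 100 + 20 = 7064570/21.
Adding: ||u||_{H^1}^2 = 59781625/126 + 7064570/21 = 102169045/126.


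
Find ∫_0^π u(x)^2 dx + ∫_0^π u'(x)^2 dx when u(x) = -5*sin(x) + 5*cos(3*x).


||u||_{H^1(0,π)}^2 = 150*π

u'(x) = -15*sin(3*x) - 5*cos(x).
Expand u² and (u')² and integrate term by term on (0, π), using: for integers n ≥ 1, ∫_0^π sin²(nx) dx = ∫_0^π cos²(nx) dx = π/2; for n ≠ n', ∫_0^π sin(nx)sin(n'x) dx = ∫_0^π cos(nx)cos(n'x) dx = 0; and by product-to-sum, ∫_0^π sin(nx)cos(n'x) dx = ½∫_0^π [sin((n+n')x) + sin((n−n')x)] dx, which is 0 when n+n' is even and 2n/(n²−n'²) when n+n' is odd (it need not vanish on (0, π)).
  u² squared terms: (-5)²·∫sin(x)² dx = 25·π/2 = 25*π/2;  (5)²·∫cos(3x)² dx = 25·π/2 = 25*π/2.
  u² cross terms: 2·(-5)·(5)·∫sin(x)·cos(3x) dx = -50·(0) = 0.
  So ∫_0^π u² dx = 25*π/2 + 25*π/2 + 0 = 25*π.
  (u')² squared terms: (-15)²·∫sin(3x)² dx = 225·π/2 = 225*π/2;  (-5)²·∫cos(x)² dx = 25·π/2 = 25*π/2.
  (u')² cross terms: 2·(-15)·(-5)·∫sin(3x)·cos(x) dx = 150·(0) = 0.
  So ∫_0^π (u')² dx = 225*π/2 + 25*π/2 + 0 = 125*π.
||u||_{H^1}^2 = (25*π) + (125*π) = 150*π.


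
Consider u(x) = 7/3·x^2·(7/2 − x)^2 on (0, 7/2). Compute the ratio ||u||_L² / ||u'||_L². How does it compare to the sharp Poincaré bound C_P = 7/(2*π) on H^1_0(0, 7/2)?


||u||_L² / ||u'||_L² = 7*sqrt(3)/12 < C_P = 7/(2*π).

u(x) = 7/3·x^2·(7/2 − x)^2, so u'(x) = 7*x*(2*x - 7)*(4*x - 7)/6.
u(x) = 7/3·x^2·(7/2 − x)^2 vanishes at x = 0 and x = 7/2, so u ∈ H^1_0(0, 7/2). Differentiate via the product rule and integrate the resulting polynomials term by term.
  ∫_0^7/2 u² dx = ∫_0^7/2 (49*x^8/9 - 686*x^7/9 + 2401*x^6/6 - 16807*x^5/18 + 117649*x^4/144) dx. Term by term:
    ∫_0^7/2 49*x^8/9 dx = 1977326743/41472;  ∫_0^7/2 -686*x^7/9 dx = -1977326743/9216;  ∫_0^7/2 2401*x^6/6 dx = 282475249/768;
    ∫_0^7/2 -16807*x^5/18 dx = -1977326743/6912;  ∫_0^7/2 117649*x^4/144 dx = 1977326743/23040.
  Sum: 1977326743/41472 − 1977326743/9216 + 282475249/768 − 1977326743/6912 + 1977326743/23040 = 282475249/414720.
  ∫_0^7/2 (u')² dx = ∫_0^7/2 (784*x^6/9 - 2744*x^5/3 + 31213*x^4/9 - 16807*x^3/3 + 117649*x^2/36) dx. Term by term:
    ∫_0^7/2 784*x^6/9 dx = 5764801/72;  ∫_0^7/2 -2744*x^5/3 dx = -40353607/144;  ∫_0^7/2 31213*x^4/9 dx = 524596891/1440;
    ∫_0^7/2 -16807*x^3/3 dx = -40353607/192;  ∫_0^7/2 117649*x^2/36 dx = 40353607/864.
  Sum: 5764801/72 − 40353607/144 + 524596891/1440 − 40353607/192 + 40353607/864 = 5764801/8640.
∫_0^7/2 u² dx = 282475249/414720, so ||u||_L² = 16807*sqrt(5)/1440.
∫_0^7/2 (u')² dx = 5764801/8640, so ||u'||_L² = 2401*sqrt(15)/360.
Ratio ||u||_L² / ||u'||_L² = 7*sqrt(3)/12.
Sharp Poincaré constant on H^1_0(0, 7/2) is C_P = L/π = 7/(2*π), achieved by sin(2*π/7·x).
A polynomial bump cannot attain the sharp Poincaré constant (only the first sine eigenfunction does), so the ratio is strictly less than C_P, consistent with ||u||_L² ≤ C_P ||u'||_L².


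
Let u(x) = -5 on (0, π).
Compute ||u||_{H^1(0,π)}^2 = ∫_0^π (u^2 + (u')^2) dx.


||u||_{H^1(0,π)}^2 = 25*π

u'(x) = 0.
Expand u² and (u')² and integrate term by term on (0, π), using: for integers n ≥ 1, ∫_0^π sin²(nx) dx = ∫_0^π cos²(nx) dx = π/2; for n ≠ n', ∫_0^π sin(nx)sin(n'x) dx = ∫_0^π cos(nx)cos(n'x) dx = 0; and by product-to-sum, ∫_0^π sin(nx)cos(n'x) dx = ½∫_0^π [sin((n+n')x) + sin((n−n')x)] dx, which is 0 when n+n' is even and 2n/(n²−n'²) when n+n' is odd (it need not vanish on (0, π)). For the constant mode: ∫_0^π 1 dx = π, ∫_0^π cos(nx) dx = 0, ∫_0^π sin(nx) dx = (1−(−1)^n)/n.
  u² squared terms: (-5)²·∫1 dx = 25·π = 25*π.
  So ∫_0^π u² dx = 25*π.
  u' ≡ 0, so ∫_0^π (u')² dx = 0.
||u||_{H^1}^2 = (25*π) + (0) = 25*π.


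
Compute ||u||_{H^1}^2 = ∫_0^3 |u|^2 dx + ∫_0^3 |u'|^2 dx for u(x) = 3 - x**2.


||u||_{H^1}^2 = 288/5

The H^1 norm (squared) on an interval (0, L) is
  ||u||_{H^1}^2 = ∫_0^L u(x)^2 dx + ∫_0^L u'(x)^2 dx.
Compute u'(x) = -2*x.
Then u(x)^2 = x**4 - 6*x**2 + 9 and u'(x)^2 = 4*x**2.
Integrate each monomial from 0 to 3 using ∫_0^3 c·x^n dx = c·3^(n+1)/(n+1):
  ∫_0^3 u(x)^2 dx = ∫_0^3 (x^4 - 6*x^2 + 9) dx. Term by term:
    ∫_0^3 x^4 dx = 243/5;  ∫_0^3 -6*x^2 dx = -54;  ∫_0^3 9 dx = 27.
  Sum: 243/5 − 54 + 27 = 108/5.
  ∫_0^3 u'(x)^2 dx = ∫_0^3 (4*x^2) dx. Term by term:
    ∫_0^3 4*x^2 dx = 36.
Adding: ||u||_{H^1}^2 = 108/5 + 36 = 288/5.


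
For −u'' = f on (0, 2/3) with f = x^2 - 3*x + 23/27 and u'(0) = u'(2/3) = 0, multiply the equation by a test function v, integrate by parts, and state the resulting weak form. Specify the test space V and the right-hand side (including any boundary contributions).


V = H^1(0, 2/3) (no boundary constraint on v; u is determined up to an additive constant); weak form: ∫_0^2/3 u'v' dx = ∫_0^2/3 (x^2 - 3*x + 23/27) v dx for all v ∈ V.

Multiply both sides by a test function v and integrate from 0 to 2/3:
  ∫_0^2/3 −u''(x) v(x) dx = ∫_0^2/3 f(x) v(x) dx.
Integrate the LHS by parts once:
  ∫_0^2/3 −u'' v dx = −[u'(x) v(x)]_0^2/3 + ∫_0^2/3 u'(x) v'(x) dx.
Thus ∫_0^2/3 u'(x) v'(x) dx = ∫_0^2/3 f(x) v(x) dx + [u'(x) v(x)]_0^2/3.
Choose V so that boundary terms are either known or forced to vanish.
u has homogeneous Neumann: u'(0) = u'(2/3) = 0. So [u' v]_0^2/3 = 0·v(2/3) − 0·v(0) = 0 for any v; take V = H^1(0, 2/3).
Weak formulation: find u (satisfying any essential BC) such that ∫_0^2/3 u'(x) v'(x) dx = ∫_0^2/3 f v dx for all v ∈ V (homogeneous Neumann, so boundary terms vanish).
Substituting f(x) = x^2 - 3*x + 23/27, the right-hand side is ∫_0^2/3 (x^2 - 3*x + 23/27) v dx.
Compatibility check (pure Neumann): taking v ≡ 1 ∈ V gives 0 = ∫_0^2/3 f dx + (0) − (0), i.e. ∫_0^2/3 f dx must equal u'(0) − u'(2/3) = 0. Indeed ∫_0^2/3 (x^2 - 3*x + 23/27) dx = 0, so the data are compatible. The solution is then unique only up to an additive constant (fix it e.g. by requiring ∫_0^2/3 u dx = 0).


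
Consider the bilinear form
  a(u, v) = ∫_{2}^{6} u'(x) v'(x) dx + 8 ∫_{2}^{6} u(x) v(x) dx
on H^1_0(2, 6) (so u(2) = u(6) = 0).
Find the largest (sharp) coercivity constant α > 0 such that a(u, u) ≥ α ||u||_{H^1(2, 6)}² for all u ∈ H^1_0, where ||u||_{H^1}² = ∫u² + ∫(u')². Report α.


α = 1

Coercivity of a(·,·) on H^1_0(2, 6) means a(u, u) ≥ α ||u||_{H^1}² for every u ∈ H^1_0.
The interval has length L = 4, and Poincaré/coercivity depend only on L. Here a(u, u) = ∫(u')² + (8)·∫u².
Here c = 8 ≥ 1, so a(u,u) = ∫(u')² + c∫u² ≥ ∫(u')² + ∫u² = ||u||_{H^1}², i.e. α = 1 works. No larger α is possible: a(u,u) ≥ α||u||_{H^1}² means (1−α)∫(u')² ≥ (α−c)∫u², and for the modes u_n = sin(nπ(x−x₀)/L) (x₀ the left endpoint) one has ∫u_n²/∫(u_n')² = (L/(nπ))² → 0, so a(u_n,u_n)/||u_n||_{H^1}² → 1. Hence the optimal constant is α = 1.
Therefore α = 1.


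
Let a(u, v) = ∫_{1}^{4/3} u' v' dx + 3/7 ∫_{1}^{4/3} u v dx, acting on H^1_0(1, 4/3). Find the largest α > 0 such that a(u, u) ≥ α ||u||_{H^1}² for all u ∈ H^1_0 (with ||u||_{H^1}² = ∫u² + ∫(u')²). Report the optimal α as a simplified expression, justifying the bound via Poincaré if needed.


α = 3*(1 + 21*π^2)/(7*(1 + 9*π^2))

Coercivity of a(·,·) on H^1_0(1, 4/3) means a(u, u) ≥ α ||u||_{H^1}² for every u ∈ H^1_0.
The interval has length L = 1/3, and Poincaré/coercivity depend only on L. Here a(u, u) = ∫(u')² + (3/7)·∫u².
Here 0 < c = 3/7 < 1. The condition a(u,u) ≥ α||u||_{H^1}² reads (1−α)∫(u')² ≥ (α−c)∫u². Any admissible α is ≤ 1 (rapidly oscillating u have ∫u²/∫(u')² → 0), and α = 1 would force 0 ≥ (1−c)∫u², impossible since c < 1; so 1−α > 0. By the sharp Poincaré inequality on H^1_0 of an interval of length L, ∫(u')² ≥ (π/L)²∫u² with equality for the first sine mode sin(π(x−x₀)/L) (x₀ the left endpoint), so the inequality holds for all u iff (1−α)(π/L)² ≥ α − c, i.e. α ≤ ((π/L)² + c)/((π/L)² + 1) = (1 + c(L/π)²)/(1 + (L/π)²). With (π/L)² = 9*π^2 and c = 3/7, the largest admissible constant is α = ((π/L)² + c)/((π/L)² + 1).
Simplifying, α = 3*(1 + 21*π^2)/(7*(1 + 9*π^2)).


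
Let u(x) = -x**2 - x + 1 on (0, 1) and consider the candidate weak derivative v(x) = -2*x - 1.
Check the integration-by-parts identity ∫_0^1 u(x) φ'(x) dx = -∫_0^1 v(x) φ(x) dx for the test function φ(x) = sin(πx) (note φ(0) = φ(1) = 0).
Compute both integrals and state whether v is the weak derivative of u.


LHS = 4/π, RHS = 4/π. Yes, v = u' weakly.

u(x) = -x**2 - x + 1, classical derivative u'(x) = -2*x - 1.
φ(x) = sin(πx), so φ'(x) = π*cos(π*x).
Note φ(0) = φ(1) = 0, so the boundary term u·φ vanishes.
LHS = ∫_0^1 u(x) φ'(x) dx = ∫_0^1 (-π*x^2*cos(π*x) - π*x*cos(π*x) + π*cos(π*x)) dx. Term by term:
  ∫_0^1 π*cos(π*x) dx = 0;  ∫_0^1 -π*x*cos(π*x) dx = 2/π;  ∫_0^1 -π*x^2*cos(π*x) dx = 2/π.
Sum: 0 + 2/π + 2/π = 4/π.
So LHS = 4/π.
∫_0^1 v(x) φ(x) dx = ∫_0^1 (-2*x*sin(π*x) - sin(π*x)) dx. Term by term:
  ∫_0^1 -sin(π*x) dx = -2/π;  ∫_0^1 -2*x*sin(π*x) dx = -2/π.
Sum: -2/π − 2/π = -4/π.
So RHS = -∫_0^1 v(x) φ(x) dx = 4/π.
LHS = RHS, so the identity holds for this test φ.
Moreover u is smooth here and v(x) = u'(x) = -2*x - 1 pointwise, so the identity holds for every test function. Hence v is the weak derivative of u.


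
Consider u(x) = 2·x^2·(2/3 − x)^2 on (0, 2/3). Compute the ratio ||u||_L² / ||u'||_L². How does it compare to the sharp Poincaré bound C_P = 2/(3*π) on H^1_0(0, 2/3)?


||u||_L² / ||u'||_L² = sqrt(3)/9 < C_P = 2/(3*π).

u(x) = 2·x^2·(2/3 − x)^2, so u'(x) = 8*x*(3*x - 2)*(3*x - 1)/9.
u(x) = 2·x^2·(2/3 − x)^2 vanishes at x = 0 and x = 2/3, so u ∈ H^1_0(0, 2/3). Differentiate via the product rule and integrate the resulting polynomials term by term.
  ∫_0^2/3 u² dx = ∫_0^2/3 (4*x^8 - 32*x^7/3 + 32*x^6/3 - 128*x^5/27 + 64*x^4/81) dx. Term by term:
    ∫_0^2/3 4*x^8 dx = 2048/177147;  ∫_0^2/3 -32*x^7/3 dx = -1024/19683;  ∫_0^2/3 32*x^6/3 dx = 4096/45927;
    ∫_0^2/3 -128*x^5/27 dx = -4096/59049;  ∫_0^2/3 64*x^4/81 dx = 2048/98415.
  Sum: 2048/177147 − 1024/19683 + 4096/45927 − 4096/59049 + 2048/98415 = 1024/6200145.
  ∫_0^2/3 (u')² dx = ∫_0^2/3 (64*x^6 - 128*x^5 + 832*x^4/9 - 256*x^3/9 + 256*x^2/81) dx. Term by term:
    ∫_0^2/3 64*x^6 dx = 8192/15309;  ∫_0^2/3 -128*x^5 dx = -4096/2187;  ∫_0^2/3 832*x^4/9 dx = 26624/10935;
    ∫_0^2/3 -256*x^3/9 dx = -1024/729;  ∫_0^2/3 256*x^2/81 dx = 2048/6561.
  Sum: 8192/15309 − 4096/2187 + 26624/10935 − 1024/729 + 2048/6561 = 1024/229635.
∫_0^2/3 u² dx = 1024/6200145, so ||u||_L² = 32*sqrt(105)/25515.
∫_0^2/3 (u')² dx = 1024/229635, so ||u'||_L² = 32*sqrt(35)/2835.
Ratio ||u||_L² / ||u'||_L² = sqrt(3)/9.
Sharp Poincaré constant on H^1_0(0, 2/3) is C_P = L/π = 2/(3*π), achieved by sin(3*π/2·x).
A polynomial bump cannot attain the sharp Poincaré constant (only the first sine eigenfunction does), so the ratio is strictly less than C_P, consistent with ||u||_L² ≤ C_P ||u'||_L².


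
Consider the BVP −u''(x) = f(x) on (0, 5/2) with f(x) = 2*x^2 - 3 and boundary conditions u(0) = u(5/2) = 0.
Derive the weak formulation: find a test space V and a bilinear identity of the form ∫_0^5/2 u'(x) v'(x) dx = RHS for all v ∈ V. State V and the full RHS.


V = H^1_0(0, 5/2) (so v(0) = v(5/2) = 0); weak form: ∫_0^5/2 u'v' dx = ∫_0^5/2 (2*x^2 - 3) v dx for all v ∈ V.

Multiply both sides by a test function v and integrate from 0 to 5/2:
  ∫_0^5/2 −u''(x) v(x) dx = ∫_0^5/2 f(x) v(x) dx.
Integrate the LHS by parts once:
  ∫_0^5/2 −u'' v dx = −[u'(x) v(x)]_0^5/2 + ∫_0^5/2 u'(x) v'(x) dx.
Thus ∫_0^5/2 u'(x) v'(x) dx = ∫_0^5/2 f(x) v(x) dx + [u'(x) v(x)]_0^5/2.
Choose V so that boundary terms are either known or forced to vanish.
u is Dirichlet: u(0) = u(5/2) = 0. Let V = H^1_0(0, 5/2); then v(0) = v(5/2) = 0, and [u' v]_0^5/2 = 0.
Weak formulation: find u (satisfying any essential BC) such that ∫_0^5/2 u'(x) v'(x) dx = ∫_0^5/2 f v dx for all v ∈ V.
Substituting f(x) = 2*x^2 - 3, the right-hand side is ∫_0^5/2 (2*x^2 - 3) v dx.


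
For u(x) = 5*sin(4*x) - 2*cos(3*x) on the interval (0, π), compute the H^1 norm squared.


||u||_{H^1(0,π)}^2 = -1600/7 + 465*π/2

u'(x) = 6*sin(3*x) + 20*cos(4*x).
Expand u² and (u')² and integrate term by term on (0, π), using: for integers n ≥ 1, ∫_0^π sin²(nx) dx = ∫_0^π cos²(nx) dx = π/2; for n ≠ n', ∫_0^π sin(nx)sin(n'x) dx = ∫_0^π cos(nx)cos(n'x) dx = 0; and by product-to-sum, ∫_0^π sin(nx)cos(n'x) dx = ½∫_0^π [sin((n+n')x) + sin((n−n')x)] dx, which is 0 when n+n' is even and 2n/(n²−n'²) when n+n' is odd (it need not vanish on (0, π)).
  u² squared terms: (-2)²·∫cos(3x)² dx = 4·π/2 = 2*π;  (5)²·∫sin(4x)² dx = 25·π/2 = 25*π/2.
  u² cross terms: 2·(-2)·(5)·∫cos(3x)·sin(4x) dx = -20·(8/7) = -160/7.
  So ∫_0^π u² dx = 2*π + 25*π/2 − 160/7 = -160/7 + 29*π/2.
  (u')² squared terms: (6)²·∫sin(3x)² dx = 36·π/2 = 18*π;  (20)²·∫cos(4x)² dx = 400·π/2 = 200*π.
  (u')² cross terms: 2·(6)·(20)·∫sin(3x)·cos(4x) dx = 240·(-6/7) = -1440/7.
  So ∫_0^π (u')² dx = 18*π + 200*π − 1440/7 = -1440/7 + 218*π.
||u||_{H^1}^2 = (-160/7 + 29*π/2) + (-1440/7 + 218*π) = -1600/7 + 465*π/2.


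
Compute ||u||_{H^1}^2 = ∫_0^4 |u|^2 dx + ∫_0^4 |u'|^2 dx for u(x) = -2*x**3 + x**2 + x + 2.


||u||_{H^1}^2 = 1206452/105

The H^1 norm (squared) on an interval (0, L) is
  ||u||_{H^1}^2 = ∫_0^L u(x)^2 dx + ∫_0^L u'(x)^2 dx.
Compute u'(x) = -6*x**2 + 2*x + 1.
Then u(x)^2 = 4*x**6 - 4*x**5 - 3*x**4 - 6*x**3 + 5*x**2 + 4*x + 4 and u'(x)^2 = 36*x**4 - 24*x**3 - 8*x**2 + 4*x + 1.
Integrate each monomial from 0 to 4 using ∫_0^4 c·x^n dx = c·4^(n+1)/(n+1):
  ∫_0^4 u(x)^2 dx = ∫_0^4 (4*x^6 - 4*x^5 - 3*x^4 - 6*x^3 + 5*x^2 + 4*x + 4) dx. Term by term:
    ∫_0^4 4*x^6 dx = 65536/7;  ∫_0^4 -4*x^5 dx = -8192/3;  ∫_0^4 -3*x^4 dx = -3072/5;
    ∫_0^4 -6*x^3 dx = -384;  ∫_0^4 5*x^2 dx = 320/3;  ∫_0^4 4*x dx = 32;
    ∫_0^4 4 dx = 16.
  Sum: 65536/7 − 8192/3 − 3072/5 − 384 + 320/3 + 32 + 16 = 202576/35.
  ∫_0^4 u'(x)^2 dx = ∫_0^4 (36*x^4 - 24*x^3 - 8*x^2 + 4*x + 1) dx. Term by term:
    ∫_0^4 36*x^4 dx = 36864/5;  ∫_0^4 -24*x^3 dx = -1536;  ∫_0^4 -8*x^2 dx = -512/3;
    ∫_0^4 4*x dx = 32;  ∫_0^4 1 dx = 4.
  Sum: 36864/5 − 1536 − 512/3 + 32 + 4 = 85532/15.
Adding: ||u||_{H^1}^2 = 202576/35 + 85532/15 = 1206452/105.


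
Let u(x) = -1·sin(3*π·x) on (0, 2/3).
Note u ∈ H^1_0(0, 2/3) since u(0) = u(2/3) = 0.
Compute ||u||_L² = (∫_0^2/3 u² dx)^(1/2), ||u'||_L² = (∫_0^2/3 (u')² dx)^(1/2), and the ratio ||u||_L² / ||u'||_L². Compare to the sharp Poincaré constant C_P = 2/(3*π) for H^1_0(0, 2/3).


||u||_L² / ||u'||_L² = 1/(3*π) < C_P = 2/(3*π).

u(x) = -1·sin(3*π·x), so u'(x) = -3*π*cos(3*π*x).
Writing u(x) = A·sin(kπx/L) with A = -1 and k = 2, use ∫_0^L sin²(kπx/L) dx = L/2 and ∫_0^L cos²(kπx/L) dx = L/2.
u² = 1·sin²(3*π·x) and (u')² = 9*π^2·cos²(3*π·x), and each of sin², cos² integrates to L/2 = 1/3 over (0, 2/3).
∫_0^2/3 u² dx = 1/3, so ||u||_L² = sqrt(3)/3.
∫_0^2/3 (u')² dx = 3*π^2, so ||u'||_L² = sqrt(3)*π.
Ratio ||u||_L² / ||u'||_L² = 1/(3*π).
Sharp Poincaré constant on H^1_0(0, 2/3) is C_P = L/π = 2/(3*π), achieved by sin(3*π/2·x).
This is the k = 2 harmonic; the ratio L/(kπ) is strictly less than C_P = L/π, consistent with the sharp inequality ||u||_L² ≤ C_P ||u'||_L².


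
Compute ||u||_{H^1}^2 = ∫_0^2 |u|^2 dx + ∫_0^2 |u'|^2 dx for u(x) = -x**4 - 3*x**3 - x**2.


||u||_{H^1}^2 = 742288/315

The H^1 norm (squared) on an interval (0, L) is
  ||u||_{H^1}^2 = ∫_0^L u(x)^2 dx + ∫_0^L u'(x)^2 dx.
Compute u'(x) = -4*x**3 - 9*x**2 - 2*x.
Then u(x)^2 = x**8 + 6*x**7 + 11*x**6 + 6*x**5 + x**4 and u'(x)^2 = 16*x**6 + 72*x**5 + 97*x**4 + 36*x**3 + 4*x**2.
Integrate each monomial from 0 to 2 using ∫_0^2 c·x^n dx = c·2^(n+1)/(n+1):
  ∫_0^2 u(x)^2 dx = ∫_0^2 (x^8 + 6*x^7 + 11*x^6 + 6*x^5 + x^4) dx. Term by term:
    ∫_0^2 x^8 dx = 512/9;  ∫_0^2 6*x^7 dx = 192;  ∫_0^2 11*x^6 dx = 1408/7;
    ∫_0^2 6*x^5 dx = 64;  ∫_0^2 x^4 dx = 32/5.
  Sum: 512/9 + 192 + 1408/7 + 64 + 32/5 = 163936/315.
  ∫_0^2 u'(x)^2 dx = ∫_0^2 (16*x^6 + 72*x^5 + 97*x^4 + 36*x^3 + 4*x^2) dx. Term by term:
    ∫_0^2 16*x^6 dx = 2048/7;  ∫_0^2 72*x^5 dx = 768;  ∫_0^2 97*x^4 dx = 3104/5;
    ∫_0^2 36*x^3 dx = 144;  ∫_0^2 4*x^2 dx = 32/3.
  Sum: 2048/7 + 768 + 3104/5 + 144 + 32/3 = 192784/105.
Adding: ||u||_{H^1}^2 = 163936/315 + 192784/105 = 742288/315.


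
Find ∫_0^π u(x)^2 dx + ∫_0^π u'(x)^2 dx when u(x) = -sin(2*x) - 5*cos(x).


||u||_{H^1(0,π)}^2 = 80/3 + 55*π/2

u'(x) = 5*sin(x) - 2*cos(2*x).
Expand u² and (u')² and integrate term by term on (0, π), using: for integers n ≥ 1, ∫_0^π sin²(nx) dx = ∫_0^π cos²(nx) dx = π/2; for n ≠ n', ∫_0^π sin(nx)sin(n'x) dx = ∫_0^π cos(nx)cos(n'x) dx = 0; and by product-to-sum, ∫_0^π sin(nx)cos(n'x) dx = ½∫_0^π [sin((n+n')x) + sin((n−n')x)] dx, which is 0 when n+n' is even and 2n/(n²−n'²) when n+n' is odd (it need not vanish on (0, π)).
  u² squared terms: (-1)²·∫sin(2x)² dx = 1·π/2 = π/2;  (-5)²·∫cos(x)² dx = 25·π/2 = 25*π/2.
  u² cross terms: 2·(-1)·(-5)·∫sin(2x)·cos(x) dx = 10·(4/3) = 40/3.
  So ∫_0^π u² dx = π/2 + 25*π/2 + 40/3 = 40/3 + 13*π.
  (u')² squared terms: (-2)²·∫cos(2x)² dx = 4·π/2 = 2*π;  (5)²·∫sin(x)² dx = 25·π/2 = 25*π/2.
  (u')² cross terms: 2·(-2)·(5)·∫cos(2x)·sin(x) dx = -20·(-2/3) = 40/3.
  So ∫_0^π (u')² dx = 2*π + 25*π/2 + 40/3 = 40/3 + 29*π/2.
||u||_{H^1}^2 = (40/3 + 13*π) + (40/3 + 29*π/2) = 80/3 + 55*π/2.


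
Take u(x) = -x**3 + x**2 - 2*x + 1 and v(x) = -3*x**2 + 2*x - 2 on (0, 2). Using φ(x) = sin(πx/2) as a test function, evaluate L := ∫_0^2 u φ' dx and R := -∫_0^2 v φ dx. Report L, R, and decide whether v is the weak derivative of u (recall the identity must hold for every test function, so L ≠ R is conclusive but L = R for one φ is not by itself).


LHS = -96/π^3 + 24/π, RHS = -96/π^3 + 24/π. Yes, v = u' weakly.

u(x) = -x**3 + x**2 - 2*x + 1, classical derivative u'(x) = -3*x**2 + 2*x - 2.
φ(x) = sin(πx/2), so φ'(x) = π*cos(π*x/2)/2.
Note φ(0) = φ(2) = 0, so the boundary term u·φ vanishes.
LHS = ∫_0^2 u(x) φ'(x) dx = ∫_0^2 (-π*x^3*cos(π*x/2)/2 + π*x^2*cos(π*x/2)/2 - π*x*cos(π*x/2) + π*cos(π*x/2)/2) dx. Term by term:
  ∫_0^2 π*cos(π*x/2)/2 dx = 0;  ∫_0^2 π*x^2*cos(π*x/2)/2 dx = -8/π;  ∫_0^2 -π*x*cos(π*x/2) dx = 8/π;
  ∫_0^2 -π*x^3*cos(π*x/2)/2 dx = -96/π^3 + 24/π.
Sum: 0 − 8/π + 8/π + -96/π^3 + 24/π = -96/π^3 + 24/π.
So LHS = -96/π^3 + 24/π.
∫_0^2 v(x) φ(x) dx = ∫_0^2 (-3*x^2*sin(π*x/2) + 2*x*sin(π*x/2) - 2*sin(π*x/2)) dx. Term by term:
  ∫_0^2 -2*sin(π*x/2) dx = -8/π;  ∫_0^2 -3*x^2*sin(π*x/2) dx = -24/π + 96/π^3;  ∫_0^2 2*x*sin(π*x/2) dx = 8/π.
Sum: -8/π + -24/π + 96/π^3 + 8/π = -24/π + 96/π^3.
So RHS = -∫_0^2 v(x) φ(x) dx = -96/π^3 + 24/π.
LHS = RHS, so the identity holds for this test φ.
Moreover u is smooth here and v(x) = u'(x) = -3*x**2 + 2*x - 2 pointwise, so the identity holds for every test function. Hence v is the weak derivative of u.


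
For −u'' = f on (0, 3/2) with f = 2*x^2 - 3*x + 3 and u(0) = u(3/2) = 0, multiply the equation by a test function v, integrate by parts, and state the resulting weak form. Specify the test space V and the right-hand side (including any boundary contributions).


V = H^1_0(0, 3/2) (so v(0) = v(3/2) = 0); weak form: ∫_0^3/2 u'v' dx = ∫_0^3/2 (2*x^2 - 3*x + 3) v dx for all v ∈ V.

Multiply both sides by a test function v and integrate from 0 to 3/2:
  ∫_0^3/2 −u''(x) v(x) dx = ∫_0^3/2 f(x) v(x) dx.
Integrate the LHS by parts once:
  ∫_0^3/2 −u'' v dx = −[u'(x) v(x)]_0^3/2 + ∫_0^3/2 u'(x) v'(x) dx.
Thus ∫_0^3/2 u'(x) v'(x) dx = ∫_0^3/2 f(x) v(x) dx + [u'(x) v(x)]_0^3/2.
Choose V so that boundary terms are either known or forced to vanish.
u is Dirichlet: u(0) = u(3/2) = 0. Let V = H^1_0(0, 3/2); then v(0) = v(3/2) = 0, and [u' v]_0^3/2 = 0.
Weak formulation: find u (satisfying any essential BC) such that ∫_0^3/2 u'(x) v'(x) dx = ∫_0^3/2 f v dx for all v ∈ V.
Substituting f(x) = 2*x^2 - 3*x + 3, the right-hand side is ∫_0^3/2 (2*x^2 - 3*x + 3) v dx.


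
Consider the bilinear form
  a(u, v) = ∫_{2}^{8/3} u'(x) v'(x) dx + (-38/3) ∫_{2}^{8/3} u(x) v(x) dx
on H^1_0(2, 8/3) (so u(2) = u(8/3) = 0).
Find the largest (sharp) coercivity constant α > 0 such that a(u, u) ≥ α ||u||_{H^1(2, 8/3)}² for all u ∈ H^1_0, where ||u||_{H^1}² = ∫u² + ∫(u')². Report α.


α = (-152 + 27*π^2)/(3*(4 + 9*π^2))

Coercivity of a(·,·) on H^1_0(2, 8/3) means a(u, u) ≥ α ||u||_{H^1}² for every u ∈ H^1_0.
The interval has length L = 2/3, and Poincaré/coercivity depend only on L. Here a(u, u) = ∫(u')² + (-38/3)·∫u².
Here c = -38/3 < 0 with |c| < (π/L)² = 9*π^2/4, so coercivity still holds. The condition a(u,u) ≥ α||u||_{H^1}² reads (1−α)∫(u')² ≥ (α−c)∫u². Any admissible α is ≤ 1 (rapidly oscillating u have ∫u²/∫(u')² → 0), and α = 1 would force 0 ≥ (1−c)∫u², impossible since c < 1; so 1−α > 0. By the sharp Poincaré inequality on H^1_0 of an interval of length L, ∫(u')² ≥ (π/L)²∫u² with equality for the first sine mode sin(π(x−x₀)/L) (x₀ the left endpoint), so the inequality holds for all u iff (1−α)(π/L)² ≥ α − c, i.e. α ≤ ((π/L)² + c)/((π/L)² + 1) = (1 + c(L/π)²)/(1 + (L/π)²). (Direct route, valid since c ≤ 0: Poincaré gives c∫u² ≥ c(L/π)²∫(u')², so a(u,u) ≥ (1 + c(L/π)²)∫(u')², while ||u||_{H^1}² ≤ (1 + (L/π)²)∫(u')²; dividing yields the same α.) With (π/L)² = 9*π^2/4 and c = -38/3, the largest admissible constant is α = ((π/L)² + c)/((π/L)² + 1).
Simplifying, α = (-152 + 27*π^2)/(3*(4 + 9*π^2)).


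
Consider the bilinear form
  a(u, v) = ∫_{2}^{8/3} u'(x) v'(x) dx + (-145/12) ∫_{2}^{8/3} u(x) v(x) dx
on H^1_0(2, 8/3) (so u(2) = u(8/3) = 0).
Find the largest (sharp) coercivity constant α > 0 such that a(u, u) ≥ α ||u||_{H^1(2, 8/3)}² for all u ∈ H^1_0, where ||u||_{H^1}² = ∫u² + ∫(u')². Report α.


α = (-145 + 27*π^2)/(3*(4 + 9*π^2))

Coercivity of a(·,·) on H^1_0(2, 8/3) means a(u, u) ≥ α ||u||_{H^1}² for every u ∈ H^1_0.
The interval has length L = 2/3, and Poincaré/coercivity depend only on L. Here a(u, u) = ∫(u')² + (-145/12)·∫u².
Here c = -145/12 < 0 with |c| < (π/L)² = 9*π^2/4, so coercivity still holds. The condition a(u,u) ≥ α||u||_{H^1}² reads (1−α)∫(u')² ≥ (α−c)∫u². Any admissible α is ≤ 1 (rapidly oscillating u have ∫u²/∫(u')² → 0), and α = 1 would force 0 ≥ (1−c)∫u², impossible since c < 1; so 1−α > 0. By the sharp Poincaré inequality on H^1_0 of an interval of length L, ∫(u')² ≥ (π/L)²∫u² with equality for the first sine mode sin(π(x−x₀)/L) (x₀ the left endpoint), so the inequality holds for all u iff (1−α)(π/L)² ≥ α − c, i.e. α ≤ ((π/L)² + c)/((π/L)² + 1) = (1 + c(L/π)²)/(1 + (L/π)²). (Direct route, valid since c ≤ 0: Poincaré gives c∫u² ≥ c(L/π)²∫(u')², so a(u,u) ≥ (1 + c(L/π)²)∫(u')², while ||u||_{H^1}² ≤ (1 + (L/π)²)∫(u')²; dividing yields the same α.) With (π/L)² = 9*π^2/4 and c = -145/12, the largest admissible constant is α = ((π/L)² + c)/((π/L)² + 1).
Simplifying, α = (-145 + 27*π^2)/(3*(4 + 9*π^2)).


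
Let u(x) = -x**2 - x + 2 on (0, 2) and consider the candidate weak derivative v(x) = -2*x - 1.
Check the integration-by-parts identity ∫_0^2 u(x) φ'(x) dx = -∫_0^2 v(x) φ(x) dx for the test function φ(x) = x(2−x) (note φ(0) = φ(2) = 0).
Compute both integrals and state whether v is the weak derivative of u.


LHS = 4, RHS = 4. Yes, v = u' weakly.

u(x) = -x**2 - x + 2, classical derivative u'(x) = -2*x - 1.
φ(x) = x(2−x), so φ'(x) = 2 - 2*x.
Note φ(0) = φ(2) = 0, so the boundary term u·φ vanishes.
LHS = ∫_0^2 u(x) φ'(x) dx = ∫_0^2 (2*x^3 - 6*x + 4) dx. Term by term:
  ∫_0^2 2*x^3 dx = 8;  ∫_0^2 -6*x dx = -12;  ∫_0^2 4 dx = 8.
Sum: 8 − 12 + 8 = 4.
So LHS = 4.
∫_0^2 v(x) φ(x) dx = ∫_0^2 (2*x^3 - 3*x^2 - 2*x) dx. Term by term:
  ∫_0^2 2*x^3 dx = 8;  ∫_0^2 -3*x^2 dx = -8;  ∫_0^2 -2*x dx = -4.
Sum: 8 − 8 − 4 = -4.
So RHS = -∫_0^2 v(x) φ(x) dx = 4.
LHS = RHS, so the identity holds for this test φ.
Moreover u is smooth here and v(x) = u'(x) = -2*x - 1 pointwise, so the identity holds for every test function. Hence v is the weak derivative of u.


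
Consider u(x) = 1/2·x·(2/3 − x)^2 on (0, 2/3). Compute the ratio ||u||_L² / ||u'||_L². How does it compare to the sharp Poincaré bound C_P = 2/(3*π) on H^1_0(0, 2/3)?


||u||_L² / ||u'||_L² = sqrt(14)/21 < C_P = 2/(3*π).

u(x) = 1/2·x·(2/3 − x)^2, so u'(x) = (3*x - 2)*(9*x - 2)/18.
u(x) = 1/2·x·(2/3 − x)^2 vanishes at x = 0 and x = 2/3, so u ∈ H^1_0(0, 2/3). Differentiate via the product rule and integrate the resulting polynomials term by term.
  ∫_0^2/3 u² dx = ∫_0^2/3 (x^6/4 - 2*x^5/3 + 2*x^4/3 - 8*x^3/27 + 4*x^2/81) dx. Term by term:
    ∫_0^2/3 x^6/4 dx = 32/15309;  ∫_0^2/3 -2*x^5/3 dx = -64/6561;  ∫_0^2/3 2*x^4/3 dx = 64/3645;
    ∫_0^2/3 -8*x^3/27 dx = -32/2187;  ∫_0^2/3 4*x^2/81 dx = 32/6561.
  Sum: 32/15309 − 64/6561 + 64/3645 − 32/2187 + 32/6561 = 32/229635.
  ∫_0^2/3 (u')² dx = ∫_0^2/3 (9*x^4/4 - 4*x^3 + 22*x^2/9 - 16*x/27 + 4/81) dx. Term by term:
    ∫_0^2/3 9*x^4/4 dx = 8/135;  ∫_0^2/3 -4*x^3 dx = -16/81;  ∫_0^2/3 22*x^2/9 dx = 176/729;
    ∫_0^2/3 -16*x/27 dx = -32/243;  ∫_0^2/3 4/81 dx = 8/243.
  Sum: 8/135 − 16/81 + 176/729 − 32/243 + 8/243 = 16/3645.
∫_0^2/3 u² dx = 32/229635, so ||u||_L² = 4*sqrt(70)/2835.
∫_0^2/3 (u')² dx = 16/3645, so ||u'||_L² = 4*sqrt(5)/135.
Ratio ||u||_L² / ||u'||_L² = sqrt(14)/21.
Sharp Poincaré constant on H^1_0(0, 2/3) is C_P = L/π = 2/(3*π), achieved by sin(3*π/2·x).
A polynomial bump cannot attain the sharp Poincaré constant (only the first sine eigenfunction does), so the ratio is strictly less than C_P, consistent with ||u||_L² ≤ C_P ||u'||_L².


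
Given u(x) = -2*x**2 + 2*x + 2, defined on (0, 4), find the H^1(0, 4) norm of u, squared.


||u||_{H^1}^2 = 2656/5

The H^1 norm (squared) on an interval (0, L) is
  ||u||_{H^1}^2 = ∫_0^L u(x)^2 dx + ∫_0^L u'(x)^2 dx.
Compute u'(x) = 2 - 4*x.
Then u(x)^2 = 4*x**4 - 8*x**3 - 4*x**2 + 8*x + 4 and u'(x)^2 = 16*x**2 - 16*x + 4.
Integrate each monomial from 0 to 4 using ∫_0^4 c·x^n dx = c·4^(n+1)/(n+1):
  ∫_0^4 u(x)^2 dx = ∫_0^4 (4*x^4 - 8*x^3 - 4*x^2 + 8*x + 4) dx. Term by term:
    ∫_0^4 4*x^4 dx = 4096/5;  ∫_0^4 -8*x^3 dx = -512;  ∫_0^4 -4*x^2 dx = -256/3;
    ∫_0^4 8*x dx = 64;  ∫_0^4 4 dx = 16.
  Sum: 4096/5 − 512 − 256/3 + 64 + 16 = 4528/15.
  ∫_0^4 u'(x)^2 dx = ∫_0^4 (16*x^2 - 16*x + 4) dx. Term by term:
    ∫_0^4 16*x^2 dx = 1024/3;  ∫_0^4 -16*x dx = -128;  ∫_0^4 4 dx = 16.
  Sum: 1024/3 − 128 + 16 = 688/3.
Adding: ||u||_{H^1}^2 = 4528/15 + 688/3 = 2656/5.


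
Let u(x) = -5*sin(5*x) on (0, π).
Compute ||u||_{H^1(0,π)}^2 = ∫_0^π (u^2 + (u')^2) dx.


||u||_{H^1(0,π)}^2 = 325*π

u'(x) = -25*cos(5*x).
Expand u² and (u')² and integrate term by term on (0, π), using: for integers n ≥ 1, ∫_0^π sin²(nx) dx = ∫_0^π cos²(nx) dx = π/2; for n ≠ n', ∫_0^π sin(nx)sin(n'x) dx = ∫_0^π cos(nx)cos(n'x) dx = 0; and by product-to-sum, ∫_0^π sin(nx)cos(n'x) dx = ½∫_0^π [sin((n+n')x) + sin((n−n')x)] dx, which is 0 when n+n' is even and 2n/(n²−n'²) when n+n' is odd (it need not vanish on (0, π)).
  u² squared terms: (-5)²·∫sin(5x)² dx = 25·π/2 = 25*π/2.
  So ∫_0^π u² dx = 25*π/2.
  (u')² squared terms: (-25)²·∫cos(5x)² dx = 625·π/2 = 625*π/2.
  So ∫_0^π (u')² dx = 625*π/2.
||u||_{H^1}^2 = (25*π/2) + (625*π/2) = 325*π.


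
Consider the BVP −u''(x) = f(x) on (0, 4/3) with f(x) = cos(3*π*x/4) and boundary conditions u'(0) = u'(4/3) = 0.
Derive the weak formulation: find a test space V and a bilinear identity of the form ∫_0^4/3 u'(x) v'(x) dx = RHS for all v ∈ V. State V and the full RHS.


V = H^1(0, 4/3) (no boundary constraint on v; u is determined up to an additive constant); weak form: ∫_0^4/3 u'v' dx = ∫_0^4/3 (cos(3*π*x/4)) v dx for all v ∈ V.

Multiply both sides by a test function v and integrate from 0 to 4/3:
  ∫_0^4/3 −u''(x) v(x) dx = ∫_0^4/3 f(x) v(x) dx.
Integrate the LHS by parts once:
  ∫_0^4/3 −u'' v dx = −[u'(x) v(x)]_0^4/3 + ∫_0^4/3 u'(x) v'(x) dx.
Thus ∫_0^4/3 u'(x) v'(x) dx = ∫_0^4/3 f(x) v(x) dx + [u'(x) v(x)]_0^4/3.
Choose V so that boundary terms are either known or forced to vanish.
u has homogeneous Neumann: u'(0) = u'(4/3) = 0. So [u' v]_0^4/3 = 0·v(4/3) − 0·v(0) = 0 for any v; take V = H^1(0, 4/3).
Weak formulation: find u (satisfying any essential BC) such that ∫_0^4/3 u'(x) v'(x) dx = ∫_0^4/3 f v dx for all v ∈ V (homogeneous Neumann, so boundary terms vanish).
Substituting f(x) = cos(3*π*x/4), the right-hand side is ∫_0^4/3 (cos(3*π*x/4)) v dx.
Compatibility check (pure Neumann): taking v ≡ 1 ∈ V gives 0 = ∫_0^4/3 f dx + (0) − (0), i.e. ∫_0^4/3 f dx must equal u'(0) − u'(4/3) = 0. Indeed ∫_0^4/3 (cos(3*π*x/4)) dx = 0, so the data are compatible. The solution is then unique only up to an additive constant (fix it e.g. by requiring ∫_0^4/3 u dx = 0).


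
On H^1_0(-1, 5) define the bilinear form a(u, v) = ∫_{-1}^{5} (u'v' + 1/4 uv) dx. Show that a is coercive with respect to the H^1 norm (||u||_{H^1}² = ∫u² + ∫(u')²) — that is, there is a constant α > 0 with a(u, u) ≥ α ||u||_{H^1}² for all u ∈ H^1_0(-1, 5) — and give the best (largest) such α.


α = (9 + π^2)/(π^2 + 36)

Coercivity of a(·,·) on H^1_0(-1, 5) means a(u, u) ≥ α ||u||_{H^1}² for every u ∈ H^1_0.
The interval has length L = 6, and Poincaré/coercivity depend only on L. Here a(u, u) = ∫(u')² + (1/4)·∫u².
Here 0 < c = 1/4 < 1. The condition a(u,u) ≥ α||u||_{H^1}² reads (1−α)∫(u')² ≥ (α−c)∫u². Any admissible α is ≤ 1 (rapidly oscillating u have ∫u²/∫(u')² → 0), and α = 1 would force 0 ≥ (1−c)∫u², impossible since c < 1; so 1−α > 0. By the sharp Poincaré inequality on H^1_0 of an interval of length L, ∫(u')² ≥ (π/L)²∫u² with equality for the first sine mode sin(π(x−x₀)/L) (x₀ the left endpoint), so the inequality holds for all u iff (1−α)(π/L)² ≥ α − c, i.e. α ≤ ((π/L)² + c)/((π/L)² + 1) = (1 + c(L/π)²)/(1 + (L/π)²). With (π/L)² = π^2/36 and c = 1/4, the largest admissible constant is α = ((π/L)² + c)/((π/L)² + 1).
Simplifying, α = (9 + π^2)/(π^2 + 36).


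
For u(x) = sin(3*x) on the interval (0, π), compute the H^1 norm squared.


||u||_{H^1(0,π)}^2 = 5*π

u'(x) = 3*cos(3*x).
Expand u² and (u')² and integrate term by term on (0, π), using: for integers n ≥ 1, ∫_0^π sin²(nx) dx = ∫_0^π cos²(nx) dx = π/2; for n ≠ n', ∫_0^π sin(nx)sin(n'x) dx = ∫_0^π cos(nx)cos(n'x) dx = 0; and by product-to-sum, ∫_0^π sin(nx)cos(n'x) dx = ½∫_0^π [sin((n+n')x) + sin((n−n')x)] dx, which is 0 when n+n' is even and 2n/(n²−n'²) when n+n' is odd (it need not vanish on (0, π)).
  u² squared terms: (1)²·∫sin(3x)² dx = 1·π/2 = π/2.
  So ∫_0^π u² dx = π/2.
  (u')² squared terms: (3)²·∫cos(3x)² dx = 9·π/2 = 9*π/2.
  So ∫_0^π (u')² dx = 9*π/2.
||u||_{H^1}^2 = (π/2) + (9*π/2) = 5*π.


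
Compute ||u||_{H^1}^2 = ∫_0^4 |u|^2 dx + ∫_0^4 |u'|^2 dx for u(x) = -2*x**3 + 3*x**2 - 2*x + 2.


||u||_{H^1}^2 = 791072/105

The H^1 norm (squared) on an interval (0, L) is
  ||u||_{H^1}^2 = ∫_0^L u(x)^2 dx + ∫_0^L u'(x)^2 dx.
Compute u'(x) = -6*x**2 + 6*x - 2.
Then u(x)^2 = 4*x**6 - 12*x**5 + 17*x**4 - 20*x**3 + 16*x**2 - 8*x + 4 and u'(x)^2 = 36*x**4 - 72*x**3 + 60*x**2 - 24*x + 4.
Integrate each monomial from 0 to 4 using ∫_0^4 c·x^n dx = c·4^(n+1)/(n+1):
  ∫_0^4 u(x)^2 dx = ∫_0^4 (4*x^6 - 12*x^5 + 17*x^4 - 20*x^3 + 16*x^2 - 8*x + 4) dx. Term by term:
    ∫_0^4 4*x^6 dx = 65536/7;  ∫_0^4 -12*x^5 dx = -8192;  ∫_0^4 17*x^4 dx = 17408/5;
    ∫_0^4 -20*x^3 dx = -1280;  ∫_0^4 16*x^2 dx = 1024/3;  ∫_0^4 -8*x dx = -64;
    ∫_0^4 4 dx = 16.
  Sum: 65536/7 − 8192 + 17408/5 − 1280 + 1024/3 − 64 + 16 = 384848/105.
  ∫_0^4 u'(x)^2 dx = ∫_0^4 (36*x^4 - 72*x^3 + 60*x^2 - 24*x + 4) dx. Term by term:
    ∫_0^4 36*x^4 dx = 36864/5;  ∫_0^4 -72*x^3 dx = -4608;  ∫_0^4 60*x^2 dx = 1280;
    ∫_0^4 -24*x dx = -192;  ∫_0^4 4 dx = 16.
  Sum: 36864/5 − 4608 + 1280 − 192 + 16 = 19344/5.
Adding: ||u||_{H^1}^2 = 384848/105 + 19344/5 = 791072/105.


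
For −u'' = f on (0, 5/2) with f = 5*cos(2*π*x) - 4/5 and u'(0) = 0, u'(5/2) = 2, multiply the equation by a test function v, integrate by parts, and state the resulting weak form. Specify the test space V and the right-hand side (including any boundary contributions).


V = H^1(0, 5/2) (v unrestricted at boundary; u is determined up to an additive constant); weak form: ∫_0^5/2 u'v' dx = ∫_0^5/2 (5*cos(2*π*x) - 4/5) v dx + 2·v(5/2) for all v ∈ V.

Multiply both sides by a test function v and integrate from 0 to 5/2:
  ∫_0^5/2 −u''(x) v(x) dx = ∫_0^5/2 f(x) v(x) dx.
Integrate the LHS by parts once:
  ∫_0^5/2 −u'' v dx = −[u'(x) v(x)]_0^5/2 + ∫_0^5/2 u'(x) v'(x) dx.
Thus ∫_0^5/2 u'(x) v'(x) dx = ∫_0^5/2 f(x) v(x) dx + [u'(x) v(x)]_0^5/2.
Choose V so that boundary terms are either known or forced to vanish.
u has inhomogeneous Neumann u'(0) = 0, u'(5/2) = 2. [u' v]_0^5/2 = (2)·v(5/2) − (0)·v(0) = 2·v(5/2). Take V = H^1(0, 5/2); boundary term becomes part of RHS.
Weak formulation: find u (satisfying any essential BC) such that ∫_0^5/2 u'(x) v'(x) dx = ∫_0^5/2 f v dx + 2·v(5/2) for all v ∈ V (Neumann data are natural BCs: they enter the RHS as boundary terms).
Substituting f(x) = 5*cos(2*π*x) - 4/5, the right-hand side is ∫_0^5/2 (5*cos(2*π*x) - 4/5) v dx + 2·v(5/2).
Compatibility check (pure Neumann): taking v ≡ 1 ∈ V gives 0 = ∫_0^5/2 f dx + (2) − (0), i.e. ∫_0^5/2 f dx must equal u'(0) − u'(5/2) = -2. Indeed ∫_0^5/2 (5*cos(2*π*x) - 4/5) dx = -2, so the data are compatible. The solution is then unique only up to an additive constant (fix it e.g. by requiring ∫_0^5/2 u dx = 0).


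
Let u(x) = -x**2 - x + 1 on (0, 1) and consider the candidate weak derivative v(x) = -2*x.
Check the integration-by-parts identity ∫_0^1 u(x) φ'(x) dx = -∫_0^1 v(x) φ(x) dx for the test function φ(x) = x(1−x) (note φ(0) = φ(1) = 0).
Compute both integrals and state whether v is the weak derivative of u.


LHS = 1/3, RHS = 1/6. No, v is not the weak derivative of u.

u(x) = -x**2 - x + 1, classical derivative u'(x) = -2*x - 1.
φ(x) = x(1−x), so φ'(x) = 1 - 2*x.
Note φ(0) = φ(1) = 0, so the boundary term u·φ vanishes.
LHS = ∫_0^1 u(x) φ'(x) dx = ∫_0^1 (2*x^3 + x^2 - 3*x + 1) dx. Term by term:
  ∫_0^1 2*x^3 dx = 1/2;  ∫_0^1 x^2 dx = 1/3;  ∫_0^1 -3*x dx = -3/2;
  ∫_0^1 1 dx = 1.
Sum: 1/2 + 1/3 − 3/2 + 1 = 1/3.
So LHS = 1/3.
∫_0^1 v(x) φ(x) dx = ∫_0^1 (2*x^3 - 2*x^2) dx. Term by term:
  ∫_0^1 2*x^3 dx = 1/2;  ∫_0^1 -2*x^2 dx = -2/3.
Sum: 1/2 − 2/3 = -1/6.
So RHS = -∫_0^1 v(x) φ(x) dx = 1/6.
LHS − RHS = 1/6 ≠ 0, so the identity fails.
(For a valid weak derivative the identity must hold for EVERY test function, in particular this one. The failure shows v is NOT the weak derivative of u.)
Correct weak derivative would be u'(x) = -2*x - 1.


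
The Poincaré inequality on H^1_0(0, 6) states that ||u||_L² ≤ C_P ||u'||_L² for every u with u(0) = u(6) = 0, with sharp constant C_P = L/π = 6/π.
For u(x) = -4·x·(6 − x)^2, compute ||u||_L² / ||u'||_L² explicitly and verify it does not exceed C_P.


||u||_L² / ||u'||_L² = 3*sqrt(14)/7 < C_P = 6/π.

u(x) = -4·x·(6 − x)^2, so u'(x) = 12*(2 - x)*(x - 6).
u(x) = -4·x·(6 − x)^2 vanishes at x = 0 and x = 6, so u ∈ H^1_0(0, 6). Differentiate via the product rule and integrate the resulting polynomials term by term.
  ∫_0^6 u² dx = ∫_0^6 (16*x^6 - 384*x^5 + 3456*x^4 - 13824*x^3 + 20736*x^2) dx. Term by term:
    ∫_0^6 16*x^6 dx = 4478976/7;  ∫_0^6 -384*x^5 dx = -2985984;  ∫_0^6 3456*x^4 dx = 26873856/5;
    ∫_0^6 -13824*x^3 dx = -4478976;  ∫_0^6 20736*x^2 dx = 1492992.
  Sum: 4478976/7 − 2985984 + 26873856/5 − 4478976 + 1492992 = 1492992/35.
  ∫_0^6 (u')² dx = ∫_0^6 (144*x^4 - 2304*x^3 + 12672*x^2 - 27648*x + 20736) dx. Term by term:
    ∫_0^6 144*x^4 dx = 1119744/5;  ∫_0^6 -2304*x^3 dx = -746496;  ∫_0^6 12672*x^2 dx = 912384;
    ∫_0^6 -27648*x dx = -497664;  ∫_0^6 20736 dx = 124416.
  Sum: 1119744/5 − 746496 + 912384 − 497664 + 124416 = 82944/5.
∫_0^6 u² dx = 1492992/35, so ||u||_L² = 864*sqrt(70)/35.
∫_0^6 (u')² dx = 82944/5, so ||u'||_L² = 288*sqrt(5)/5.
Ratio ||u||_L² / ||u'||_L² = 3*sqrt(14)/7.
Sharp Poincaré constant on H^1_0(0, 6) is C_P = L/π = 6/π, achieved by sin(π/6·x).
A polynomial bump cannot attain the sharp Poincaré constant (only the first sine eigenfunction does), so the ratio is strictly less than C_P, consistent with ||u||_L² ≤ C_P ||u'||_L².


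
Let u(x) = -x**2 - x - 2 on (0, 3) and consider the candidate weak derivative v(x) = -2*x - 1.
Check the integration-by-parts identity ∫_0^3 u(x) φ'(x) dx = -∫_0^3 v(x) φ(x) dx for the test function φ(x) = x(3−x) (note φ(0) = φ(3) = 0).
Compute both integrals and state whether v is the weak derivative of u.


LHS = 18, RHS = 18. Yes, v = u' weakly.

u(x) = -x**2 - x - 2, classical derivative u'(x) = -2*x - 1.
φ(x) = x(3−x), so φ'(x) = 3 - 2*x.
Note φ(0) = φ(3) = 0, so the boundary term u·φ vanishes.
LHS = ∫_0^3 u(x) φ'(x) dx = ∫_0^3 (2*x^3 - x^2 + x - 6) dx. Term by term:
  ∫_0^3 2*x^3 dx = 81/2;  ∫_0^3 -x^2 dx = -9;  ∫_0^3 x dx = 9/2;
  ∫_0^3 -6 dx = -18.
Sum: 81/2 − 9 + 9/2 − 18 = 18.
So LHS = 18.
∫_0^3 v(x) φ(x) dx = ∫_0^3 (2*x^3 - 5*x^2 - 3*x) dx. Term by term:
  ∫_0^3 2*x^3 dx = 81/2;  ∫_0^3 -5*x^2 dx = -45;  ∫_0^3 -3*x dx = -27/2.
Sum: 81/2 − 45 − 27/2 = -18.
So RHS = -∫_0^3 v(x) φ(x) dx = 18.
LHS = RHS, so the identity holds for this test φ.
Moreover u is smooth here and v(x) = u'(x) = -2*x - 1 pointwise, so the identity holds for every test function. Hence v is the weak derivative of u.


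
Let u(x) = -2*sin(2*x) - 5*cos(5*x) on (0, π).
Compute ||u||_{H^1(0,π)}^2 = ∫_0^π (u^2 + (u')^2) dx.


||u||_{H^1(0,π)}^2 = -2080/21 + 335*π

u'(x) = 25*sin(5*x) - 4*cos(2*x).
Expand u² and (u')² and integrate term by term on (0, π), using: for integers n ≥ 1, ∫_0^π sin²(nx) dx = ∫_0^π cos²(nx) dx = π/2; for n ≠ n', ∫_0^π sin(nx)sin(n'x) dx = ∫_0^π cos(nx)cos(n'x) dx = 0; and by product-to-sum, ∫_0^π sin(nx)cos(n'x) dx = ½∫_0^π [sin((n+n')x) + sin((n−n')x)] dx, which is 0 when n+n' is even and 2n/(n²−n'²) when n+n' is odd (it need not vanish on (0, π)).
  u² squared terms: (-5)²·∫cos(5x)² dx = 25·π/2 = 25*π/2;  (-2)²·∫sin(2x)² dx = 4·π/2 = 2*π.
  u² cross terms: 2·(-5)·(-2)·∫cos(5x)·sin(2x) dx = 20·(-4/21) = -80/21.
  So ∫_0^π u² dx = 25*π/2 + 2*π − 80/21 = -80/21 + 29*π/2.
  (u')² squared terms: (-4)²·∫cos(2x)² dx = 16·π/2 = 8*π;  (25)²·∫sin(5x)² dx = 625·π/2 = 625*π/2.
  (u')² cross terms: 2·(-4)·(25)·∫cos(2x)·sin(5x) dx = -200·(10/21) = -2000/21.
  So ∫_0^π (u')² dx = 8*π + 625*π/2 − 2000/21 = -2000/21 + 641*π/2.
||u||_{H^1}^2 = (-80/21 + 29*π/2) + (-2000/21 + 641*π/2) = -2080/21 + 335*π.
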